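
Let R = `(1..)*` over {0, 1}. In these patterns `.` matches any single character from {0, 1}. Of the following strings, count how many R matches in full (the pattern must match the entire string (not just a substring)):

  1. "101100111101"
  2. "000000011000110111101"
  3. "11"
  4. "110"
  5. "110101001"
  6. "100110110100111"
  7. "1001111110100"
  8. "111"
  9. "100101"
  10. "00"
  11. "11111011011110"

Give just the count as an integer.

5

1 → match
2 → no match
3 → no match
4 → match
5 → no match
6 → match
7 → no match
8 → match
9 → match
10 → no match
11 → no match
Total matched: 5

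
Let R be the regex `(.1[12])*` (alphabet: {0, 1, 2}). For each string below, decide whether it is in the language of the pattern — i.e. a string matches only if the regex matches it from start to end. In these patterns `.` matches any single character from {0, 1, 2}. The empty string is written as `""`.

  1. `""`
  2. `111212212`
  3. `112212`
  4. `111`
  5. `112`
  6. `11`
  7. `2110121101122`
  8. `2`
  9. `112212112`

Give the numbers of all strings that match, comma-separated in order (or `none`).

1 → match
2 → match
3 → match
4 → match
5 → match
6 → no match
7 → no match
8 → no match
9 → match

1, 2, 3, 4, 5, 9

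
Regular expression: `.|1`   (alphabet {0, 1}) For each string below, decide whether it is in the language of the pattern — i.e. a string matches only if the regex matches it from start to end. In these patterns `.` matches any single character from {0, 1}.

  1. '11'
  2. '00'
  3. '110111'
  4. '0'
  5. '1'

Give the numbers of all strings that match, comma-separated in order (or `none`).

4, 5

1 → no match
2 → no match
3 → no match
4 → match
5 → match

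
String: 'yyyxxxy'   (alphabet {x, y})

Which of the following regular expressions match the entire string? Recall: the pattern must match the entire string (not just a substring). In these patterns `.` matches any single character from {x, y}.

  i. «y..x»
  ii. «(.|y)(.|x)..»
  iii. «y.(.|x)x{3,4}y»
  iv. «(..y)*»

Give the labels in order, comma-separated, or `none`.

iii

i → no match — must end with 'x'
ii → no match
iii → match
iv → no match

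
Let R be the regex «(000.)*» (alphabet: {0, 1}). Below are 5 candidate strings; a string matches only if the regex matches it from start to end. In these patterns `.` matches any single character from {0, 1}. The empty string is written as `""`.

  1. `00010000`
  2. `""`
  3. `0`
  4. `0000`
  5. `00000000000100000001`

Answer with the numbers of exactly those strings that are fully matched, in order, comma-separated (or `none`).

1. `00010000` → match
2. `""` → match
3. `0` → no match
4. `0000` → match
5 → match

1, 2, 4, 5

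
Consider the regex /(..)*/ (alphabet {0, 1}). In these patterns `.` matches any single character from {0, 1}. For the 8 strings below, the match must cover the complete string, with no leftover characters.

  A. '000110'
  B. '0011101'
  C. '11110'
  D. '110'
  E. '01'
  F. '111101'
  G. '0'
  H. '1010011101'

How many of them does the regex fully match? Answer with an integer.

A → match
B → no match
C → no match
D → no match
E → match
F → match
G → no match
H → match
Total matched: 4

4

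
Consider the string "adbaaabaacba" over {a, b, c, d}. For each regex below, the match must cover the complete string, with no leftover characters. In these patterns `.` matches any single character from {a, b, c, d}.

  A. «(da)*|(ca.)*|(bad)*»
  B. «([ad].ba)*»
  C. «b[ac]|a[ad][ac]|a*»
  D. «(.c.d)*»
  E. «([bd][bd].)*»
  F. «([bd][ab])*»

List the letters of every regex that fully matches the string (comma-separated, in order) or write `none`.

A → no match
B → match
C → no match
D → no match
E → no match
F → no match

B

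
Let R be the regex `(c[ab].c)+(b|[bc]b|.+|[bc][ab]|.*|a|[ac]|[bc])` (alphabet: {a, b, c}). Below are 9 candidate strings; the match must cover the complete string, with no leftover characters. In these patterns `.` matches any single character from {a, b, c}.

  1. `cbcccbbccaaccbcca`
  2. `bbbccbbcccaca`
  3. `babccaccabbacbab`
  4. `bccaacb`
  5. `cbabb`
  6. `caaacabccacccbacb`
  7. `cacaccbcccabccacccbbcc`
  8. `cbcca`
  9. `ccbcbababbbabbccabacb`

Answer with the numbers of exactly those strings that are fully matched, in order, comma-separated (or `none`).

1 → match
2 → no match — must start with `c`
3 → no match — must start with `c`
4 → no match — must start with `c`
5 → no match
6 → no match
7 → no match
8 → match
9 → no match

1, 8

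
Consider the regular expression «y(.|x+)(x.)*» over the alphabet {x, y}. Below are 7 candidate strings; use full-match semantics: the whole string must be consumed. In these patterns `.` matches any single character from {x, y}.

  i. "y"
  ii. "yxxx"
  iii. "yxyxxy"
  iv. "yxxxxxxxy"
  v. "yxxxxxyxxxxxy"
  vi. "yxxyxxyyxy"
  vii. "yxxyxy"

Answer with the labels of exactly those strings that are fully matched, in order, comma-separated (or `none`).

i → no match
ii → match
iii → no match
iv → match
v → match
vi → no match
vii → match

ii, iv, v, vii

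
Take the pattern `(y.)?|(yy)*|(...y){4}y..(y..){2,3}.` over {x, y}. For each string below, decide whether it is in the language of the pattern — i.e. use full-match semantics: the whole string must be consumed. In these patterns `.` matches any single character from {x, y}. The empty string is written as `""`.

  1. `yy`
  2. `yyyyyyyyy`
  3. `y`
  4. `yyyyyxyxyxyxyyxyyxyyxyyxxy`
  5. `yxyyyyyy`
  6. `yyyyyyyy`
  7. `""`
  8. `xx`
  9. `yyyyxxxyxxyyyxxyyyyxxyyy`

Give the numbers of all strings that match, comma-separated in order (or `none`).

1 → match
2 → no match
3 → no match
4 → no match
5 → no match
6 → match
7 → match
8 → no match
9 → no match

1, 6, 7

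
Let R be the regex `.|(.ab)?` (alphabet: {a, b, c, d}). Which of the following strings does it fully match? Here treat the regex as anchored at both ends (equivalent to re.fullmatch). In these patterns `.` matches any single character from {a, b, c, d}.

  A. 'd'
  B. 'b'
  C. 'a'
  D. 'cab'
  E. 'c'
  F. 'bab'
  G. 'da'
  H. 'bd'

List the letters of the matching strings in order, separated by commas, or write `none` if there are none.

A, B, C, D, E, F

A. 'd' → match
B. 'b' → match
C. 'a' → match
D. 'cab' → match
E. 'c' → match
F. 'bab' → match
G. 'da' → no match
H. 'bd' → no match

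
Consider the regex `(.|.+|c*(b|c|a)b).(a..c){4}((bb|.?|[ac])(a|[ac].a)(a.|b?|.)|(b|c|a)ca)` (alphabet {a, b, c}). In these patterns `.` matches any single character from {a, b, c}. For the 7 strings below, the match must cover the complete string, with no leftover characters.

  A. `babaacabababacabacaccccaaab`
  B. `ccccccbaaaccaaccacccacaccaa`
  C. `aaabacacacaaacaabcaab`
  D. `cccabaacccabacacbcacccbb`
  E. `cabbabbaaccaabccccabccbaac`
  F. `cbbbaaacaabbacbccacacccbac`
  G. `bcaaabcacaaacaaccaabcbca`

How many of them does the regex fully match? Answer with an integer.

2

A → no match
B → match
C → match
D → no match
E → no match
F → no match
G → no match
Total matched: 2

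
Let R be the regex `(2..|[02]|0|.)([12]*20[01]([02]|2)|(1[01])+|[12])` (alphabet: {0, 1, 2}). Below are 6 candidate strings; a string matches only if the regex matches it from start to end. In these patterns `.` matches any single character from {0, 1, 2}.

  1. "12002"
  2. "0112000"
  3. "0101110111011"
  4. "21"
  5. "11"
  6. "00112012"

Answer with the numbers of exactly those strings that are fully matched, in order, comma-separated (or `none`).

1. "12002" → match
2. "0112000" → match
3 → match
4. "21" → match
5. "11" → match
6. "00112012" → no match

1, 2, 3, 4, 5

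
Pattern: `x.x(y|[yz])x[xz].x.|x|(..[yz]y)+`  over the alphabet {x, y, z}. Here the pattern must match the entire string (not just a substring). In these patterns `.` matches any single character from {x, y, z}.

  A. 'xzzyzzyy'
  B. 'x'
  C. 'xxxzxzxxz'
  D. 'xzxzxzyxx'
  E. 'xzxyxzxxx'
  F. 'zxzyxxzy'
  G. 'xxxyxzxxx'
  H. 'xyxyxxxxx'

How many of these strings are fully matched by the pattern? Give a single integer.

8

A. 'xzzyzzyy' → match
B. 'x' → match
C. 'xxxzxzxxz' → match
D. 'xzxzxzyxx' → match
E. 'xzxyxzxxx' → match
F. 'zxzyxxzy' → match
G. 'xxxyxzxxx' → match
H. 'xyxyxxxxx' → match
Total matched: 8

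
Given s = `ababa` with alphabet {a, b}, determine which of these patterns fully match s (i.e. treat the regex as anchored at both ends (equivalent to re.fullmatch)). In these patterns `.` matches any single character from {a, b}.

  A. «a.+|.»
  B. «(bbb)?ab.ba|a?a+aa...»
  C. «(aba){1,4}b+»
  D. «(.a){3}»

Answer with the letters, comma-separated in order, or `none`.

A, B

A → match
B → match
C → no match — must end with `b`
D → no match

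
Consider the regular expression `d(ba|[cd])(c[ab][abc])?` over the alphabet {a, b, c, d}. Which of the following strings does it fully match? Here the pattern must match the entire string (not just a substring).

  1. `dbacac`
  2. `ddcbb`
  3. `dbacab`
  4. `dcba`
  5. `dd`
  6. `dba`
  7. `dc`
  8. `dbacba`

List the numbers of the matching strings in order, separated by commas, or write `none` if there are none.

1, 2, 3, 5, 6, 7, 8

1 → match
2 → match
3 → match
4 → no match
5 → match
6 → match
7 → match
8 → match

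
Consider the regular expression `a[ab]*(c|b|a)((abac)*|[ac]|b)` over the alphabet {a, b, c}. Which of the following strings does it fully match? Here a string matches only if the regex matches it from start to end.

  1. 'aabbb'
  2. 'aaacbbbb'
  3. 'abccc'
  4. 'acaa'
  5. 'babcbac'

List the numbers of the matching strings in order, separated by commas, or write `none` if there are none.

1

1 → match
2 → no match
3 → no match
4 → no match
5 → no match — must start with 'a'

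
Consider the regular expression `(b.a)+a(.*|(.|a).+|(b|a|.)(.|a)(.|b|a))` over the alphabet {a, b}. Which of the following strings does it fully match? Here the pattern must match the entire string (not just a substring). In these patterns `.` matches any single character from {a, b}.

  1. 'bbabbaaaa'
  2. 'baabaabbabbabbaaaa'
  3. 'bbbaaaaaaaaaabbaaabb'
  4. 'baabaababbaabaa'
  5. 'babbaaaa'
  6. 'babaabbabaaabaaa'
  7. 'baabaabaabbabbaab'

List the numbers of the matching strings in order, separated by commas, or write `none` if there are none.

1, 2, 7

1. 'bbabbaaaa' → match
2 → match
3 → no match
4 → no match
5. 'babbaaaa' → no match
6 → no match
7 → match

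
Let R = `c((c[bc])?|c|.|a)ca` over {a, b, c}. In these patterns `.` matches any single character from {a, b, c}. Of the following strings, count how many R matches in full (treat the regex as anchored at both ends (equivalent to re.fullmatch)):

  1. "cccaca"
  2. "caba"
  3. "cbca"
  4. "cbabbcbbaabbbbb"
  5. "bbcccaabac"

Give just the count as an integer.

1

1. "cccaca" → no match
2. "caba" → no match — must end with "ca"
3. "cbca" → match
4 → no match — must end with "ca"
5. "bbcccaabac" → no match — must start with "c"
Total matched: 1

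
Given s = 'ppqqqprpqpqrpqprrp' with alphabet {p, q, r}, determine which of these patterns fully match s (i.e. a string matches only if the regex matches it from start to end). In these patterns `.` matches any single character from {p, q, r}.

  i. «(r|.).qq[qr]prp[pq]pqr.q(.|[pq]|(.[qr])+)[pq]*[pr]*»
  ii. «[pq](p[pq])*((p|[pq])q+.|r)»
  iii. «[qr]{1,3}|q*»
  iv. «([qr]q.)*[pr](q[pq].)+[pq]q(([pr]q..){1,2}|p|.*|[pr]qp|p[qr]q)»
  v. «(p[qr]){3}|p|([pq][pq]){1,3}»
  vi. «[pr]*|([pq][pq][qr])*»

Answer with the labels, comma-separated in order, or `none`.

i

i → match
ii → no match
iii → no match
iv → no match
v → no match
vi → no match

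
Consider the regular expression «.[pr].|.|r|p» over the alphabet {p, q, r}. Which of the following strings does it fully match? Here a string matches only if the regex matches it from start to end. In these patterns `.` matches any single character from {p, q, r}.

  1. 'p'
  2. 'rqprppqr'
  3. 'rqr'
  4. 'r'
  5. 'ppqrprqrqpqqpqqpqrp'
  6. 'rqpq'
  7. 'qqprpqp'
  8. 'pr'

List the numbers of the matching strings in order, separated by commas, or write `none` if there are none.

1, 4

1 → match
2 → no match
3 → no match
4 → match
5 → no match
6 → no match
7 → no match
8 → no match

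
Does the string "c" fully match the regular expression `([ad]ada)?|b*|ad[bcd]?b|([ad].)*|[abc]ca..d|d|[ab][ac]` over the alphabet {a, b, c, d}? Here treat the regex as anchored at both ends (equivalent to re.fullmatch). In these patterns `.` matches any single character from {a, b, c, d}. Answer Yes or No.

No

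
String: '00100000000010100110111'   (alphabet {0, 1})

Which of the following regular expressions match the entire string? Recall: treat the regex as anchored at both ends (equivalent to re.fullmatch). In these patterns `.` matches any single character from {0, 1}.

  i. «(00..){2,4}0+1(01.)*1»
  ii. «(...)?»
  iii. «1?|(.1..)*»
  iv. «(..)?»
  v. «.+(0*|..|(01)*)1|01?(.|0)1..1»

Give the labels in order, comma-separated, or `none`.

i → match
ii → no match
iii → no match
iv → no match
v → match

i, v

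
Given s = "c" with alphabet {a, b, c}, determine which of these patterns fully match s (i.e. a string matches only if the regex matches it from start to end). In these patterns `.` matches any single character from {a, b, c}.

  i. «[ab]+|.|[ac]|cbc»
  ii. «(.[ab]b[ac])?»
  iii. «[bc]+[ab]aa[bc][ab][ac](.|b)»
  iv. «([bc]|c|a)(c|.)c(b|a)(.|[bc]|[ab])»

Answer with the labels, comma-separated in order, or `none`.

i

i → match
ii → no match
iii → no match
iv → no match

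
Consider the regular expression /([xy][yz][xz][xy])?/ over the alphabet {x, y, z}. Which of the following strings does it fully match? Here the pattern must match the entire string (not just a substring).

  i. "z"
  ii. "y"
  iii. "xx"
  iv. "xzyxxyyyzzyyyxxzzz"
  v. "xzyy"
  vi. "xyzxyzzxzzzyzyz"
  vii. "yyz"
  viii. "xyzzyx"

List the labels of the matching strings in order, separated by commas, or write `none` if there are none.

none

i → no match
ii → no match
iii → no match
iv → no match
v → no match
vi → no match
vii → no match
viii → no match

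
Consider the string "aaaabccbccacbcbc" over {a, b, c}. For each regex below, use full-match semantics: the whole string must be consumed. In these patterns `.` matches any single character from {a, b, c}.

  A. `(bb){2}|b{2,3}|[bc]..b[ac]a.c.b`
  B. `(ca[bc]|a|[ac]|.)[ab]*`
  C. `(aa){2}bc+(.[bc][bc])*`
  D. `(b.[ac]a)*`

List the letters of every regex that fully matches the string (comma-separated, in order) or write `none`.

A → no match
B → no match
C → match
D → no match

C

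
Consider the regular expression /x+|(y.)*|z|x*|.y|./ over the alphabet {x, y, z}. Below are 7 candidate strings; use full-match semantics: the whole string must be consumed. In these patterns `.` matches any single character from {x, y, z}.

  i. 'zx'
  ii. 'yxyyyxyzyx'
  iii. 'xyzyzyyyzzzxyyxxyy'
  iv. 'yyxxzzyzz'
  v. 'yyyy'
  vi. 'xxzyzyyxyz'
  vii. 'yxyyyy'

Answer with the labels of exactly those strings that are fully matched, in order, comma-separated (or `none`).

ii, v, vii

i → no match
ii → match
iii → no match
iv → no match
v → match
vi → no match
vii → match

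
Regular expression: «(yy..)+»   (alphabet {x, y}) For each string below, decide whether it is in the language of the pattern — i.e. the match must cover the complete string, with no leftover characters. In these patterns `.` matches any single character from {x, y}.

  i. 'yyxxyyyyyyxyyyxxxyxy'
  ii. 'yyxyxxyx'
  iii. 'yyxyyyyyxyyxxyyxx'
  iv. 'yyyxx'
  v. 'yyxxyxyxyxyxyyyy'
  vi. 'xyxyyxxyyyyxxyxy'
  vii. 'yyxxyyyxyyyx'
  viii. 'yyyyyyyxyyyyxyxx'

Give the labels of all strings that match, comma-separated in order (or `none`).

vii

i → no match
ii → no match
iii → no match
iv → no match
v → no match
vi → no match — must start with 'yy'
vii → match
viii → no match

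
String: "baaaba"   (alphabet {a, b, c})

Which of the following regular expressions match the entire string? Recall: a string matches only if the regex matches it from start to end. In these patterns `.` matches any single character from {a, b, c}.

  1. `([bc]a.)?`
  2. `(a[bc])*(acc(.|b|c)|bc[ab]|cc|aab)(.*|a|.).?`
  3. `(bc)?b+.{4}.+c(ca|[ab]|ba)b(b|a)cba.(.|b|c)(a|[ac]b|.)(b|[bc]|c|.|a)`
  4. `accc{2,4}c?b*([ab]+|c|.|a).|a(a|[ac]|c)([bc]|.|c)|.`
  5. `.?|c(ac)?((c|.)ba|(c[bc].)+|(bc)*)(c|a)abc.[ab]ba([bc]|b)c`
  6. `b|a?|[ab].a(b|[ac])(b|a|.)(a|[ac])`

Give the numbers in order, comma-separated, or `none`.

1 → no match
2 → no match
3 → no match
4 → no match
5 → no match
6 → match

6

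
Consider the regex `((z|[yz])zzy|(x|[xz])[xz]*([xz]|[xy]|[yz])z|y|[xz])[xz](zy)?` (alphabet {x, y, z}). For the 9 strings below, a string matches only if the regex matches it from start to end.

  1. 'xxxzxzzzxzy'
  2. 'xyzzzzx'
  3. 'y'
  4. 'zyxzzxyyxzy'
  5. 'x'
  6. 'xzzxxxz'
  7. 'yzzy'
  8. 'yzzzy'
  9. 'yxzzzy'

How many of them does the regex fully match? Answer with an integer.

1. 'xxxzxzzzxzy' → match
2. 'xyzzzzx' → no match
3. 'y' → no match
4. 'zyxzzxyyxzy' → no match
5. 'x' → no match
6. 'xzzxxxz' → no match
7. 'yzzy' → match
8. 'yzzzy' → no match
9. 'yxzzzy' → no match
Total matched: 2

2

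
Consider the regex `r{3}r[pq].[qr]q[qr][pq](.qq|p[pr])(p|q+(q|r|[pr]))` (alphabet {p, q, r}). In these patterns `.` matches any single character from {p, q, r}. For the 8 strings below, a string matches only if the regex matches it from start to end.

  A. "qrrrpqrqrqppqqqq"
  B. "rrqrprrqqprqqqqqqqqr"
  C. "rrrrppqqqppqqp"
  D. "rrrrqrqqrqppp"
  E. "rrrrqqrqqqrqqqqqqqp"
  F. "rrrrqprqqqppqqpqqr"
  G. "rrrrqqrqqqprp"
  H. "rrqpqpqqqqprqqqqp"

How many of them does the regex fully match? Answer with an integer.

A → no match — must start with "r"
B → no match
C → match
D → match
E → match
F → no match
G → match
H → no match
Total matched: 4

4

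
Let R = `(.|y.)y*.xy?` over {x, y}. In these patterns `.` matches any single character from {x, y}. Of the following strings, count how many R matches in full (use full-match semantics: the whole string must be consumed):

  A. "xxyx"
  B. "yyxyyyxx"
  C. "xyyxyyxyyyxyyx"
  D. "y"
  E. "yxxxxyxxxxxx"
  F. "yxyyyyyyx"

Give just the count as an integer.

1

A. "xxyx" → no match
B. "yyxyyyxx" → no match
C → no match
D. "y" → no match
E. "yxxxxyxxxxxx" → no match
F. "yxyyyyyyx" → match
Total matched: 1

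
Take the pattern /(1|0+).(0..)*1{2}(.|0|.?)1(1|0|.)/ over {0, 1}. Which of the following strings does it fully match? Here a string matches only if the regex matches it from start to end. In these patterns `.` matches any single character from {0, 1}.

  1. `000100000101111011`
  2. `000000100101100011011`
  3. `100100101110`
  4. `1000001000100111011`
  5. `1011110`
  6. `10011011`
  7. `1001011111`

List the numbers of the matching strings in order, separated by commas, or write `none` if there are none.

1, 2, 3, 4, 5, 7

1 → match
2 → match
3 → match
4 → match
5 → match
6 → no match
7 → match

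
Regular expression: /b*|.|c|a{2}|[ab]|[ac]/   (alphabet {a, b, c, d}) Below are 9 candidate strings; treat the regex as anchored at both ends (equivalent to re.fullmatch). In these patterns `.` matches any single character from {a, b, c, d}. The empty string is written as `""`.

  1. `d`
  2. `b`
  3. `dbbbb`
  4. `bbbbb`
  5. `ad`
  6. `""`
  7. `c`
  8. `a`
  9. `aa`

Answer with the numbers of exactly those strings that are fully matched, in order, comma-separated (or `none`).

1, 2, 4, 6, 7, 8, 9

1 → match
2 → match
3 → no match
4 → match
5 → no match
6 → match
7 → match
8 → match
9 → match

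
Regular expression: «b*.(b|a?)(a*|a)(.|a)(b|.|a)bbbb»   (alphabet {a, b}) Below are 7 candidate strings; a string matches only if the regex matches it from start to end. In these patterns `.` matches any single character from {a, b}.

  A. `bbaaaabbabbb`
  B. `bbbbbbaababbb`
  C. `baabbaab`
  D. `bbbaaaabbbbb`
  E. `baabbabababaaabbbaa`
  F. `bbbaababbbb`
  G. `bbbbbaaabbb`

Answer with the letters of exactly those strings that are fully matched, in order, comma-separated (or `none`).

D, F

A → no match — must end with `bbbb`
B → no match — must end with `bbbb`
C → no match — must end with `bbbb`
D → match
E → no match — must end with `bbbb`
F → match
G → no match — must end with `bbbb`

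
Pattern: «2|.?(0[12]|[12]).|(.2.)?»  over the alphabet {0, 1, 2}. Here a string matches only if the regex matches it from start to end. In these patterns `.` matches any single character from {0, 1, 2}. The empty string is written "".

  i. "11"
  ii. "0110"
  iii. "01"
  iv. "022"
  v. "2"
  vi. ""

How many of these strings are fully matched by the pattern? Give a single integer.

4

i → match
ii → no match
iii → no match
iv → match
v → match
vi → match
Total matched: 4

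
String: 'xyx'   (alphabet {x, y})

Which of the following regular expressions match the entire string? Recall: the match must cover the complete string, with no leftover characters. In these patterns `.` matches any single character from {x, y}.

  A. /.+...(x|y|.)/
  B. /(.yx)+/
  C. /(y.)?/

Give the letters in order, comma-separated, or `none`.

A → no match
B → match
C → no match

B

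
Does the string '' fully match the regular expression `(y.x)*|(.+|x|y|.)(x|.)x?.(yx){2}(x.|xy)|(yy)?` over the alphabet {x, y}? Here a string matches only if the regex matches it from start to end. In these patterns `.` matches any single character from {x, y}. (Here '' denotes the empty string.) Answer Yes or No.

Yes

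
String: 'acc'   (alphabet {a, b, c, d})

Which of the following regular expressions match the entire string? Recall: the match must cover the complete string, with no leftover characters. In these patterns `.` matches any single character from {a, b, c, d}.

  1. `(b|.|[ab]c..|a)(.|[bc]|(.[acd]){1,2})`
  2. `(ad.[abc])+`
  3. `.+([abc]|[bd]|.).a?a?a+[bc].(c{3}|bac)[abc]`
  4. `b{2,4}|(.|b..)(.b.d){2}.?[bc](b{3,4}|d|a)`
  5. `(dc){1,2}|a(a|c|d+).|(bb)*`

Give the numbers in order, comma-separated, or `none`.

1 → match
2 → no match — must start with 'ad'
3 → no match
4 → no match
5 → match

1, 5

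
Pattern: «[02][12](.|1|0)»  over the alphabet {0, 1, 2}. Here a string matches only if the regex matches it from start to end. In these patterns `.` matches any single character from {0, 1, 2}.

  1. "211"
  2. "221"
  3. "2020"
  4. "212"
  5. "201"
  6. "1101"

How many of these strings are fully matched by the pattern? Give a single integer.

1 → match
2 → match
3 → no match
4 → match
5 → no match
6 → no match
Total matched: 3

3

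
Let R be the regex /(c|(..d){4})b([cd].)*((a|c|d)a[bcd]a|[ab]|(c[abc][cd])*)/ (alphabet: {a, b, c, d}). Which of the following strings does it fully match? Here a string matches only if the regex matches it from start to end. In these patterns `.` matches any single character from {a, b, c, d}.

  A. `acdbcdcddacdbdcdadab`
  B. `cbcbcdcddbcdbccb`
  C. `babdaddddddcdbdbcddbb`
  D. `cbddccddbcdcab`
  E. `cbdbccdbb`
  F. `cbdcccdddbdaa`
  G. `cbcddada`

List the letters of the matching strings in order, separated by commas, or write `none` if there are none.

A, E, F, G

A → match
B → no match
C → no match
D → no match
E → match
F → match
G → match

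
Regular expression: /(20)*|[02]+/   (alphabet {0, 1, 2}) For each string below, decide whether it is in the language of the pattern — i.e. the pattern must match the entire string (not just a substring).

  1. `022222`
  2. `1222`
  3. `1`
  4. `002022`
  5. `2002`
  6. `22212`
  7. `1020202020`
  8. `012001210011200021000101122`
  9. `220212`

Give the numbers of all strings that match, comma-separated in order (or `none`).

1, 4, 5

1 → match
2 → no match
3 → no match
4 → match
5 → match
6 → no match
7 → no match
8 → no match
9 → no match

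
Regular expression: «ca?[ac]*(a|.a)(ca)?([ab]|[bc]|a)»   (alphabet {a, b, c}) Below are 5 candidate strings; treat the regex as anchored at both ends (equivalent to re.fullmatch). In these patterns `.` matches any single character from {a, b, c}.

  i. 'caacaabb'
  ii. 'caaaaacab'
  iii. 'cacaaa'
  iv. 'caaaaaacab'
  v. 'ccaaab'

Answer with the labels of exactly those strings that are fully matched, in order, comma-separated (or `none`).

ii, iii, iv, v

i → no match
ii → match
iii → match
iv → match
v → match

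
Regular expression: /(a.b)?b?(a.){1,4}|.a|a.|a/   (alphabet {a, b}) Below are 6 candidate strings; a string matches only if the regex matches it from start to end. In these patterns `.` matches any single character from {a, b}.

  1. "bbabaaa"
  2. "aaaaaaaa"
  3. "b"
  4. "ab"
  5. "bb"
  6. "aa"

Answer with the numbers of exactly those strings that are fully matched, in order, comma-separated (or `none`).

2, 4, 6

1 → no match
2 → match
3 → no match
4 → match
5 → no match
6 → match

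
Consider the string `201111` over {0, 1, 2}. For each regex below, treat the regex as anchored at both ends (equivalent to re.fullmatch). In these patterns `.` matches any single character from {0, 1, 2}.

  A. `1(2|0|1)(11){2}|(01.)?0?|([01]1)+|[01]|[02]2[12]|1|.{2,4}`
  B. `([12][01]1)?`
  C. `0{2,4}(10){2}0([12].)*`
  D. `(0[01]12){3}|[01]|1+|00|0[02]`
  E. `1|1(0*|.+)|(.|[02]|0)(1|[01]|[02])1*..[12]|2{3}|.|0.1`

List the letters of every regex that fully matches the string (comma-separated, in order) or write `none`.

A → no match
B → no match
C → no match — must start with `0`
D → no match
E → match

E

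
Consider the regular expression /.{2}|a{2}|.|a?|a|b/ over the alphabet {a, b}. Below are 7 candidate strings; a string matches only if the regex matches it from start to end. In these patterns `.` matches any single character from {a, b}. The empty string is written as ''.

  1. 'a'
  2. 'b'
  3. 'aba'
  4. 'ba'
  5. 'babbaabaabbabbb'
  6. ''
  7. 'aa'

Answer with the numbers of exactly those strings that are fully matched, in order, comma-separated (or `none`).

1 → match
2 → match
3 → no match
4 → match
5 → no match
6 → match
7 → match

1, 2, 4, 6, 7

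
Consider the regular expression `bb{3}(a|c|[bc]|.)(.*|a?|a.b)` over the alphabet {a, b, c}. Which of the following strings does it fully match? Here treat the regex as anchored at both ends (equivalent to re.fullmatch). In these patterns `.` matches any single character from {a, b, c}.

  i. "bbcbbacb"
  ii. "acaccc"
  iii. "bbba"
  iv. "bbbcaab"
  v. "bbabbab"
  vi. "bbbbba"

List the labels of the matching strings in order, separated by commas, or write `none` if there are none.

vi

i → no match
ii → no match — must start with "bb"
iii → no match
iv → no match
v → no match
vi → match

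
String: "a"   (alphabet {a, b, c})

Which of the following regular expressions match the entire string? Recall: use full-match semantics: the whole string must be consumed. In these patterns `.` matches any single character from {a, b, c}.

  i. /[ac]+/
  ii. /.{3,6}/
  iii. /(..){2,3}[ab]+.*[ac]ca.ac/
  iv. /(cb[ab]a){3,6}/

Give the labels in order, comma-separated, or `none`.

i → match
ii → no match
iii → no match — must end with "ac"
iv → no match — must start with "cb"

i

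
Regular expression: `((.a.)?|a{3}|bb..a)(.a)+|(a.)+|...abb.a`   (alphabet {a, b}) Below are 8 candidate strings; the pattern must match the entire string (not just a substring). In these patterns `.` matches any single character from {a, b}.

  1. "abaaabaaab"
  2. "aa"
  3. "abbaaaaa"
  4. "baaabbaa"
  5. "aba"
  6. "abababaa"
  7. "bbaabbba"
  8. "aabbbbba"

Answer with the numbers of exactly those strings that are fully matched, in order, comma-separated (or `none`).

1 → match
2 → match
3 → no match
4 → match
5 → no match
6 → match
7 → match
8 → no match

1, 2, 4, 6, 7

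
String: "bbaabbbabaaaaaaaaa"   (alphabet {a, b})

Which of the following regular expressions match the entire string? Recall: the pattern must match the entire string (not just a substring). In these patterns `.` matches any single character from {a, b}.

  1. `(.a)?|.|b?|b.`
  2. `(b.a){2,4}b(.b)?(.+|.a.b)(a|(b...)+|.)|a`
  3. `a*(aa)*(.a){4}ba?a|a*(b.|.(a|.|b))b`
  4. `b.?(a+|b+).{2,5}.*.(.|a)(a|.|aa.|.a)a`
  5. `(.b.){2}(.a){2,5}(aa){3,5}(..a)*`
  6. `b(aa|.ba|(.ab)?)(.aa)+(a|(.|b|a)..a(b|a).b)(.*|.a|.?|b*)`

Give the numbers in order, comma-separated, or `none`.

1 → no match
2 → no match
3 → no match
4 → match
5 → match
6 → no match

4, 5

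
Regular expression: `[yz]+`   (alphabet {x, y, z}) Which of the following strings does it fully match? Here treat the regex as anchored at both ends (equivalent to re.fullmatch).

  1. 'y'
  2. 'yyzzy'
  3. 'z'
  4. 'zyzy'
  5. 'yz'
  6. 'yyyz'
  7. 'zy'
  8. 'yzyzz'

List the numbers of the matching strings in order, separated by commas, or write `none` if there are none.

1, 2, 3, 4, 5, 6, 7, 8

1 → match
2 → match
3 → match
4 → match
5 → match
6 → match
7 → match
8 → match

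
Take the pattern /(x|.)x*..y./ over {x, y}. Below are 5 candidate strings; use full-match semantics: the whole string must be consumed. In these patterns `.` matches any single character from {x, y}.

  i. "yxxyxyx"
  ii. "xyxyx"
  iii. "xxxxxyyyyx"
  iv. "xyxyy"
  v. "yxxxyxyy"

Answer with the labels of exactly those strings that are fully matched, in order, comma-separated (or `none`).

i. "yxxyxyx" → match
ii. "xyxyx" → match
iii. "xxxxxyyyyx" → no match
iv. "xyxyy" → match
v. "yxxxyxyy" → match

i, ii, iv, v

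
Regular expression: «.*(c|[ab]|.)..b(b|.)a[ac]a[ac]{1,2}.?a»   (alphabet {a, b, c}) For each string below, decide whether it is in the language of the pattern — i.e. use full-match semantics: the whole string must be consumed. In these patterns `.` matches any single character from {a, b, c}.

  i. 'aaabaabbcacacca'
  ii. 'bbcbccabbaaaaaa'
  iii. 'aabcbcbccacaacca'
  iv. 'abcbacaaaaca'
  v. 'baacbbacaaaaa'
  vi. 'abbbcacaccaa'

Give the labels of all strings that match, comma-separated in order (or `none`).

i, ii, v, vi

i → match
ii → match
iii → no match
iv → no match
v → match
vi → match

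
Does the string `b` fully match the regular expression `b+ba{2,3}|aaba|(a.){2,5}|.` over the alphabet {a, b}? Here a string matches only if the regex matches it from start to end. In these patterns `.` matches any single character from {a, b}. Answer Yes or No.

Yes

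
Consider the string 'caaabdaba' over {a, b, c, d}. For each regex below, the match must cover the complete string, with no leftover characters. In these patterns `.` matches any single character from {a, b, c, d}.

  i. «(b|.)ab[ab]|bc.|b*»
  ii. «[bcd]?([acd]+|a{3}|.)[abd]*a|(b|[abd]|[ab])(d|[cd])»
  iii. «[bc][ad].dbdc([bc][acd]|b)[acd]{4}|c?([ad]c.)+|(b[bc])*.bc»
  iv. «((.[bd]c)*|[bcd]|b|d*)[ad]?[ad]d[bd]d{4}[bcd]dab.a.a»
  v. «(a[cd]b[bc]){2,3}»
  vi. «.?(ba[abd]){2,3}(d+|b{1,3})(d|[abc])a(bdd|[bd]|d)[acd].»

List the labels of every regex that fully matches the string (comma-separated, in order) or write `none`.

i → no match
ii → match
iii → no match
iv → no match
v → no match — must start with 'a'
vi → no match

ii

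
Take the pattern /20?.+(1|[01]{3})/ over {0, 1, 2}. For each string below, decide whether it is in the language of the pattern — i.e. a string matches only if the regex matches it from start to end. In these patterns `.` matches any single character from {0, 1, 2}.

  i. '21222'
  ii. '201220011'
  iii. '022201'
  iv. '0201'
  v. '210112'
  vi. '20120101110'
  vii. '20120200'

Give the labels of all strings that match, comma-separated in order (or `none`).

ii, vi

i. '21222' → no match
ii. '201220011' → match
iii. '022201' → no match — must start with '2'
iv. '0201' → no match — must start with '2'
v. '210112' → no match
vi. '20120101110' → match
vii. '20120200' → no match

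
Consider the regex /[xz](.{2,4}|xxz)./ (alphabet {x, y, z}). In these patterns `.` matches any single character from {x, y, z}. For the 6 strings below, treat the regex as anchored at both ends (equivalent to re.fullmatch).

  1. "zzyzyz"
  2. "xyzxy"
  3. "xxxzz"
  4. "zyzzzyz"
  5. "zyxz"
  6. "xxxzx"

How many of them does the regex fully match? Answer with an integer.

1 → match
2 → match
3 → match
4 → no match
5 → match
6 → match
Total matched: 5

5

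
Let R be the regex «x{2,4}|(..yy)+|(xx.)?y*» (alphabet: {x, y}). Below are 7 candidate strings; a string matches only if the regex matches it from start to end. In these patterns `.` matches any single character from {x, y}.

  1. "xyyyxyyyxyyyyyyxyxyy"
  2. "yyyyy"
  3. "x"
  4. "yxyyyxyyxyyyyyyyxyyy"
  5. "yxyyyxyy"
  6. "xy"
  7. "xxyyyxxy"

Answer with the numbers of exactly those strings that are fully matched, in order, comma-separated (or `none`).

1 → no match
2 → match
3 → no match
4 → match
5 → match
6 → no match
7 → no match

2, 4, 5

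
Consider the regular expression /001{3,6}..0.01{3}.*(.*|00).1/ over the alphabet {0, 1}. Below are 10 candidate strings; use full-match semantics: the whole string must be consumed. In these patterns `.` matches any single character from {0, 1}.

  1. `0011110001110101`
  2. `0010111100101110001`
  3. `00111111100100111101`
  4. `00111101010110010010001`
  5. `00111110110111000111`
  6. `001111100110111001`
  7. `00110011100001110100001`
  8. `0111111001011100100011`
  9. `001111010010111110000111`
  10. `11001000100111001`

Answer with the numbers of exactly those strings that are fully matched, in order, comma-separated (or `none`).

none

1 → no match
2 → no match
3 → no match
4 → no match
5 → no match
6 → no match
7 → no match
8 → no match — must start with `001`
9 → no match
10 → no match — must start with `001`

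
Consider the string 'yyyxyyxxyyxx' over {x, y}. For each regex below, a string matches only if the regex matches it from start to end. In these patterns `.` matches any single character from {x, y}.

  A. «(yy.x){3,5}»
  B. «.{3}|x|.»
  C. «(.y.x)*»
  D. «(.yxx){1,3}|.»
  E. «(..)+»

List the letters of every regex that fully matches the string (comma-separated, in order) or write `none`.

A → match
B → no match
C → match
D → no match
E → match

A, C, E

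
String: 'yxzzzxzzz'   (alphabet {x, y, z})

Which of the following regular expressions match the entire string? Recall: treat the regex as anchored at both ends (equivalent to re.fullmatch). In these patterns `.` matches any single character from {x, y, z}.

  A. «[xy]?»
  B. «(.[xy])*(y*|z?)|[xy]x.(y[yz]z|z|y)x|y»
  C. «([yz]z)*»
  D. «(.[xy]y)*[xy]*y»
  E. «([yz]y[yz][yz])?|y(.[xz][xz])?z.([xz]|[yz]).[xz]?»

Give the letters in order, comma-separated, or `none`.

E

A → no match
B → no match
C → no match
D → no match — must end with 'y'
E → match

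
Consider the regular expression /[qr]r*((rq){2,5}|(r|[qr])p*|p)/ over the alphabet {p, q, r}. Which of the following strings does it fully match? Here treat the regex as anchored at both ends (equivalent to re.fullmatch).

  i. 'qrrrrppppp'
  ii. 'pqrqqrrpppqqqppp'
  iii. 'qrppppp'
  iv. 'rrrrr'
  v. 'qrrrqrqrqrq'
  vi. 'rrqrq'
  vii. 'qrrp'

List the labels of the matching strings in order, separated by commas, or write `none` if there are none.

i, iii, iv, v, vi, vii

i → match
ii → no match
iii → match
iv → match
v → match
vi → match
vii → match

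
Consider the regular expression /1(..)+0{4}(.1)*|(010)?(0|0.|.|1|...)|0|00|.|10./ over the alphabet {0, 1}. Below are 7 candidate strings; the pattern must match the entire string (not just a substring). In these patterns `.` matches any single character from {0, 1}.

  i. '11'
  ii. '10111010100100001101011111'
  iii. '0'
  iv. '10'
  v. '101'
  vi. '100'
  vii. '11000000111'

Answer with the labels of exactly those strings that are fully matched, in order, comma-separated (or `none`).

iii, v, vi, vii

i → no match
ii → no match
iii → match
iv → no match
v → match
vi → match
vii → match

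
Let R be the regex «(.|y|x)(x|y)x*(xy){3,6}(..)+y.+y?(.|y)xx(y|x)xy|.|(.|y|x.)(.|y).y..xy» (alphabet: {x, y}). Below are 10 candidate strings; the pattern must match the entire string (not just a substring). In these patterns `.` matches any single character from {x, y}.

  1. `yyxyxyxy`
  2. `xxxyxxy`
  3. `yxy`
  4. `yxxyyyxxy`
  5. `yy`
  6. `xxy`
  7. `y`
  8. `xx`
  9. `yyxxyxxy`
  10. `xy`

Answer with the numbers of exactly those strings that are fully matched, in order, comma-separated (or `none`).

1 → match
2 → no match
3 → no match
4 → no match
5 → no match
6 → no match
7 → match
8 → no match
9 → no match
10 → no match

1, 7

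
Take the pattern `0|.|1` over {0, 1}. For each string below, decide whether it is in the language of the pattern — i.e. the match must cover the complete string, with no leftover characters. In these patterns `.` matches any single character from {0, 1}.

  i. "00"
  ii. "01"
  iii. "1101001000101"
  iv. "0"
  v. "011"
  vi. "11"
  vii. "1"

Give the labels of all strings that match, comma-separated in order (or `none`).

iv, vii

i → no match
ii → no match
iii → no match
iv → match
v → no match
vi → no match
vii → match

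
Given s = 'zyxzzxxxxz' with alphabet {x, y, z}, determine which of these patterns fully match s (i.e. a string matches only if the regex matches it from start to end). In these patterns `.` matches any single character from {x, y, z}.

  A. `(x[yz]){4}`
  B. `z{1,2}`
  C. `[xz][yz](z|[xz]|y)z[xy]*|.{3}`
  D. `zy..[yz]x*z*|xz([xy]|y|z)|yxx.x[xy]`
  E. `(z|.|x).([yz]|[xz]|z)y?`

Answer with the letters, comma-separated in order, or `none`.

D

A → no match — must start with 'x'
B → no match
C → no match
D → match
E → no match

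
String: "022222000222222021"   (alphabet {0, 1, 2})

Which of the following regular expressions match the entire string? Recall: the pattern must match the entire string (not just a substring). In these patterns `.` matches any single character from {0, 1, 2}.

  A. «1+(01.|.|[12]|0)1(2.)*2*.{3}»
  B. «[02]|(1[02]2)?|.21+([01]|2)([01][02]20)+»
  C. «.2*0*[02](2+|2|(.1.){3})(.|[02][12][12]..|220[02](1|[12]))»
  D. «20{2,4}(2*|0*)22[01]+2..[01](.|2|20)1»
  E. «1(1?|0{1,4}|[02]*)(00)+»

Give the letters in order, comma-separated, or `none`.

C

A → no match — must start with "1"
B → no match
C → match
D → no match — must start with "20"
E → no match — must start with "1"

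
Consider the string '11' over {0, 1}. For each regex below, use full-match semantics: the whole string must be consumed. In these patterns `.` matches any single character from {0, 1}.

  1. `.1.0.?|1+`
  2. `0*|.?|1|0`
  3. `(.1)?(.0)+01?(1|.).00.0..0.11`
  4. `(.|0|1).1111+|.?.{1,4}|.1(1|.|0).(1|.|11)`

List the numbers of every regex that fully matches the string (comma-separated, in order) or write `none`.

1 → match
2 → no match
3 → no match
4 → match

1, 4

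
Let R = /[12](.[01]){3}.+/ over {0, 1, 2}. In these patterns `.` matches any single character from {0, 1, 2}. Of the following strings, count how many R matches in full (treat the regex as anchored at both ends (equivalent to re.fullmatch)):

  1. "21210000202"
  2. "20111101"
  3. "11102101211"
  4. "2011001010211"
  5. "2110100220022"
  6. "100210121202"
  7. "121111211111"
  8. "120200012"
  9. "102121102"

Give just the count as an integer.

5

1 → no match
2 → match
3 → no match
4 → match
5 → match
6 → match
7 → no match
8 → match
9 → no match
Total matched: 5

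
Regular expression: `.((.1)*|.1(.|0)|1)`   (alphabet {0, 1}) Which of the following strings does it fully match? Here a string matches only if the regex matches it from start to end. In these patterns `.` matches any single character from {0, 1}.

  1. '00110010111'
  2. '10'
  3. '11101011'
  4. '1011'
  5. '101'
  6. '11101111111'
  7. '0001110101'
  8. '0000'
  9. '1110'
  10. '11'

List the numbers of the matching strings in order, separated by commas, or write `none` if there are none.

1 → no match
2 → no match
3 → no match
4 → match
5 → match
6 → match
7 → no match
8 → no match
9 → match
10 → match

4, 5, 6, 9, 10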